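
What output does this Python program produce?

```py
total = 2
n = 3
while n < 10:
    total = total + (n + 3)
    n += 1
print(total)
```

n=3: total = 2+6 = 8
n=4: total = 8+7 = 15
n=5: total = 15+8 = 23
n=6: total = 23+9 = 32
n=7: total = 32+10 = 42
n=8: total = 42+11 = 53
n=9: total = 53+12 = 65

65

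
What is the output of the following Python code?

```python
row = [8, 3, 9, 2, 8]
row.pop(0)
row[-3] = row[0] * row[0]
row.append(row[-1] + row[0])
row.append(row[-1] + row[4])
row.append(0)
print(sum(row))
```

pop(0) removes 8 → [3, 9, 2, 8]
row[-3] = row[0]*row[0] = 3*3 = 9 → [3, 9, 2, 8]
append row[-1]+row[0] = 8+3 = 11 → [3, 9, 2, 8, 11]
append row[-1]+row[4] = 11+11 = 22 → [3, 9, 2, 8, 11, 22]
append 0 → [3, 9, 2, 8, 11, 22, 0]
sum = 55

55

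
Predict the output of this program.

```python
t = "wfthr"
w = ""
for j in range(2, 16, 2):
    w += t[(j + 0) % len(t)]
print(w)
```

trfhwtr

j=2: add t[2]='t' → 't'
j=4: add t[4]='r' → 'tr'
j=6: add t[1]='f' → 'trf'
j=8: add t[3]='h' → 'trfh'
j=10: add t[0]='w' → 'trfhw'
j=12: add t[2]='t' → 'trfhwt'
j=14: add t[4]='r' → 'trfhwtr'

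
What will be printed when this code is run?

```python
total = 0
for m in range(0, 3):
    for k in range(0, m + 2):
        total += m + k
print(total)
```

21

m=0,k=0: total = 0+0 = 0
m=0,k=1: total = 0+1 = 1
m=1,k=0: total = 1+1 = 2
m=1,k=1: total = 2+2 = 4
m=1,k=2: total = 4+3 = 7
m=2,k=0: total = 7+2 = 9
m=2,k=1: total = 9+3 = 12
m=2,k=2: total = 12+4 = 16
m=2,k=3: total = 16+5 = 21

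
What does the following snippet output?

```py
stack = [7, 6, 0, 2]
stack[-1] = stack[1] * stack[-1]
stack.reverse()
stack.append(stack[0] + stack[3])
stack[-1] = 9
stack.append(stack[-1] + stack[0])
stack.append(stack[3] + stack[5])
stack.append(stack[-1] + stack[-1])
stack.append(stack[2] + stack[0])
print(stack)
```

stack[-1] = stack[1]*stack[-1] = 6*2 = 12 → [7, 6, 0, 12]
reverse → [12, 0, 6, 7]
append stack[0]+stack[3] = 12+7 = 19 → [12, 0, 6, 7, 19]
stack[-1] = 9 → [12, 0, 6, 7, 9]
append stack[-1]+stack[0] = 9+12 = 21 → [12, 0, 6, 7, 9, 21]
append stack[3]+stack[5] = 7+21 = 28 → [12, 0, 6, 7, 9, 21, 28]
append stack[-1]+stack[-1] = 28+28 = 56 → [12, 0, 6, 7, 9, 21, 28, 56]
append stack[2]+stack[0] = 6+12 = 18 → [12, 0, 6, 7, 9, 21, 28, 56, 18]

[12, 0, 6, 7, 9, 21, 28, 56, 18]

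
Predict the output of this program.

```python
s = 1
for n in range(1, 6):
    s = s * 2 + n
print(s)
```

n=1: s = 1*2+1 = 3
n=2: s = 3*2+2 = 8
n=3: s = 8*2+3 = 19
n=4: s = 19*2+4 = 42
n=5: s = 42*2+5 = 89

89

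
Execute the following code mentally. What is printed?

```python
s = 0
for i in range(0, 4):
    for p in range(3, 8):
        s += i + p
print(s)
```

i=0,p=3: s = 0+3 = 3
i=0,p=4: s = 3+4 = 7
i=0,p=5: s = 7+5 = 12
i=0,p=6: s = 12+6 = 18
i=0,p=7: s = 18+7 = 25
i=1,p=3: s = 25+4 = 29
i=1,p=4: s = 29+5 = 34
i=1,p=5: s = 34+6 = 40
i=1,p=6: s = 40+7 = 47
i=1,p=7: s = 47+8 = 55
i=2,p=3: s = 55+5 = 60
i=2,p=4: s = 60+6 = 66
i=2,p=5: s = 66+7 = 73
i=2,p=6: s = 73+8 = 81
i=2,p=7: s = 81+9 = 90
i=3,p=3: s = 90+6 = 96
i=3,p=4: s = 96+7 = 103
i=3,p=5: s = 103+8 = 111
i=3,p=6: s = 111+9 = 120
i=3,p=7: s = 120+10 = 130

130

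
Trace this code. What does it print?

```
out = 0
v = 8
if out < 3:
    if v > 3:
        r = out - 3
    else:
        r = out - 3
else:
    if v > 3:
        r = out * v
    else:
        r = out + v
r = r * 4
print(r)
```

-12

out=0, v=8
out < 3 is True; v > 3 is True
→ r = out - 3 = -3
r = (-3)*4 = -12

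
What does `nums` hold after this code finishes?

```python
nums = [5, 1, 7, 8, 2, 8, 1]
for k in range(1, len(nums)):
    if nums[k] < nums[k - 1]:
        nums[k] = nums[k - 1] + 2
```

k=1: 1<5, nums[1] = 5+2 = 7 → [5, 7, 7, 8, 2, 8, 1]
k=2: 7>=7, unchanged → [5, 7, 7, 8, 2, 8, 1]
k=3: 8>=7, unchanged → [5, 7, 7, 8, 2, 8, 1]
k=4: 2<8, nums[4] = 8+2 = 10 → [5, 7, 7, 8, 10, 8, 1]
k=5: 8<10, nums[5] = 10+2 = 12 → [5, 7, 7, 8, 10, 12, 1]
k=6: 1<12, nums[6] = 12+2 = 14 → [5, 7, 7, 8, 10, 12, 14]

[5, 7, 7, 8, 10, 12, 14]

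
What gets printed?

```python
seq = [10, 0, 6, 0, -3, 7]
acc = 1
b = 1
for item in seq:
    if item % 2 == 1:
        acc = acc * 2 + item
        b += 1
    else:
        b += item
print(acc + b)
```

item=10: not odd; b=11
item=0: not odd; b=11
item=6: not odd; b=17
item=0: not odd; b=17
item=-3: odd, acc = 1*2+(-3) = -1; b=18
item=7: odd, acc = (-1)*2+7 = 5; b=19
acc+b = 5+19 = 24

24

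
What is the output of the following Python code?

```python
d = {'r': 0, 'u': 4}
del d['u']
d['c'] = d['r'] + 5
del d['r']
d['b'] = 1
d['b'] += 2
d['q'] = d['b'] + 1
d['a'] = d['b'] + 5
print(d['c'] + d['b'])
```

8

del 'u' → {'r': 0}
d['c'] = d['r']+5 = 5 → {'r': 0, 'c': 5}
del 'r' → {'c': 5}
d['b'] = 1 → {'c': 5, 'b': 1}
d['b'] = 1+2 = 3 → {'c': 5, 'b': 3}
d['q'] = d['b']+1 = 4 → {'c': 5, 'b': 3, 'q': 4}
d['a'] = d['b']+5 = 8 → {'c': 5, 'b': 3, 'q': 4, 'a': 8}
d['c']+d['b'] = 5+3 = 8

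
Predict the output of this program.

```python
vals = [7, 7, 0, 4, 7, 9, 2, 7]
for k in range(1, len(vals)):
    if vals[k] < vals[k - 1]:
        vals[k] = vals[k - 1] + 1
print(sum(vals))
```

77

k=1: 7>=7, unchanged → [7, 7, 0, 4, 7, 9, 2, 7]
k=2: 0<7, vals[2] = 7+1 = 8 → [7, 7, 8, 4, 7, 9, 2, 7]
k=3: 4<8, vals[3] = 8+1 = 9 → [7, 7, 8, 9, 7, 9, 2, 7]
k=4: 7<9, vals[4] = 9+1 = 10 → [7, 7, 8, 9, 10, 9, 2, 7]
k=5: 9<10, vals[5] = 10+1 = 11 → [7, 7, 8, 9, 10, 11, 2, 7]
k=6: 2<11, vals[6] = 11+1 = 12 → [7, 7, 8, 9, 10, 11, 12, 7]
k=7: 7<12, vals[7] = 12+1 = 13 → [7, 7, 8, 9, 10, 11, 12, 13]
sum = 77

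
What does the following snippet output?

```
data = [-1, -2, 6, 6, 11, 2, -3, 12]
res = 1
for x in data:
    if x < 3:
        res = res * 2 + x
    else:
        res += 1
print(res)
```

14

x=-1: <3, res = 1*2+(-1) = 1
x=-2: <3, res = 1*2+(-2) = 0
x=6: not <3, res = 0+1 = 1
x=6: not <3, res = 1+1 = 2
x=11: not <3, res = 2+1 = 3
x=2: <3, res = 3*2+2 = 8
x=-3: <3, res = 8*2+(-3) = 13
x=12: not <3, res = 13+1 = 14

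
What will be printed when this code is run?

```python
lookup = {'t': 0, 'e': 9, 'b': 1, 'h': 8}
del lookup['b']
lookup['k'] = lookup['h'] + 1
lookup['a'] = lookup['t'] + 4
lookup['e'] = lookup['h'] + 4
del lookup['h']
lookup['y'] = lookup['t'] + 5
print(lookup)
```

{'t': 0, 'e': 12, 'k': 9, 'a': 4, 'y': 5}

del 'b' → {'t': 0, 'e': 9, 'h': 8}
lookup['k'] = lookup['h']+1 = 9 → {'t': 0, 'e': 9, 'h': 8, 'k': 9}
lookup['a'] = lookup['t']+4 = 4 → {'t': 0, 'e': 9, 'h': 8, 'k': 9, 'a': 4}
lookup['e'] = lookup['h']+4 = 12 → {'t': 0, 'e': 12, 'h': 8, 'k': 9, 'a': 4}
del 'h' → {'t': 0, 'e': 12, 'k': 9, 'a': 4}
lookup['y'] = lookup['t']+5 = 5 → {'t': 0, 'e': 12, 'k': 9, 'a': 4, 'y': 5}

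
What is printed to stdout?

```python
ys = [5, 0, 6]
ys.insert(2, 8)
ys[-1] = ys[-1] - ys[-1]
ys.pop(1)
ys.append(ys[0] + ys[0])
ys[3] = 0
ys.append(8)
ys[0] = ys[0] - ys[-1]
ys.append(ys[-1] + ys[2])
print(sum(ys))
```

21

insert 8 at 2 → [5, 0, 8, 6]
ys[-1] = ys[-1]-ys[-1] = 6-6 = 0 → [5, 0, 8, 0]
pop(1) removes 0 → [5, 8, 0]
append ys[0]+ys[0] = 5+5 = 10 → [5, 8, 0, 10]
ys[3] = 0 → [5, 8, 0, 0]
append 8 → [5, 8, 0, 0, 8]
ys[0] = ys[0]-ys[-1] = 5-8 = -3 → [-3, 8, 0, 0, 8]
append ys[-1]+ys[2] = 8+0 = 8 → [-3, 8, 0, 0, 8, 8]
sum = 21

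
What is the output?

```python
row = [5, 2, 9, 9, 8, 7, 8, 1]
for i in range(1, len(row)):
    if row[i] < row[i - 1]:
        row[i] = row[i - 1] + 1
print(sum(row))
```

i=1: 2<5, row[1] = 5+1 = 6 → [5, 6, 9, 9, 8, 7, 8, 1]
i=2: 9>=6, unchanged → [5, 6, 9, 9, 8, 7, 8, 1]
i=3: 9>=9, unchanged → [5, 6, 9, 9, 8, 7, 8, 1]
i=4: 8<9, row[4] = 9+1 = 10 → [5, 6, 9, 9, 10, 7, 8, 1]
i=5: 7<10, row[5] = 10+1 = 11 → [5, 6, 9, 9, 10, 11, 8, 1]
i=6: 8<11, row[6] = 11+1 = 12 → [5, 6, 9, 9, 10, 11, 12, 1]
i=7: 1<12, row[7] = 12+1 = 13 → [5, 6, 9, 9, 10, 11, 12, 13]
sum = 75

75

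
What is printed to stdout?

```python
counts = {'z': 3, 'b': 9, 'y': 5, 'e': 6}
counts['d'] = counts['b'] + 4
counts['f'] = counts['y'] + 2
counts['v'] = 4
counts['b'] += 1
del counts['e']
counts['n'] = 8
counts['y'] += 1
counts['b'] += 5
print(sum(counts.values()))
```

counts['d'] = counts['b']+4 = 13 → {'z': 3, 'b': 9, 'y': 5, 'e': 6, 'd': 13}
counts['f'] = counts['y']+2 = 7 → {'z': 3, 'b': 9, 'y': 5, 'e': 6, 'd': 13, 'f': 7}
counts['v'] = 4 → {'z': 3, 'b': 9, 'y': 5, 'e': 6, 'd': 13, 'f': 7, 'v': 4}
counts['b'] = 9+1 = 10 → {'z': 3, 'b': 10, 'y': 5, 'e': 6, 'd': 13, 'f': 7, 'v': 4}
del 'e' → {'z': 3, 'b': 10, 'y': 5, 'd': 13, 'f': 7, 'v': 4}
counts['n'] = 8 → {'z': 3, 'b': 10, 'y': 5, 'd': 13, 'f': 7, 'v': 4, 'n': 8}
counts['y'] = 5+1 = 6 → {'z': 3, 'b': 10, 'y': 6, 'd': 13, 'f': 7, 'v': 4, 'n': 8}
counts['b'] = 10+5 = 15 → {'z': 3, 'b': 15, 'y': 6, 'd': 13, 'f': 7, 'v': 4, 'n': 8}
sum of values = 56

56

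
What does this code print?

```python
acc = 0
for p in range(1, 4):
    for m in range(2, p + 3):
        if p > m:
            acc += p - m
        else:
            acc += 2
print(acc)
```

17

p=1,m=2: not 1>2, acc = 0+2 = 2
p=1,m=3: not 1>3, acc = 2+2 = 4
p=2,m=2: not 2>2, acc = 4+2 = 6
p=2,m=3: not 2>3, acc = 6+2 = 8
p=2,m=4: not 2>4, acc = 8+2 = 10
p=3,m=2: 3>2, acc = 10+1 = 11
p=3,m=3: not 3>3, acc = 11+2 = 13
p=3,m=4: not 3>4, acc = 13+2 = 15
p=3,m=5: not 3>5, acc = 15+2 = 17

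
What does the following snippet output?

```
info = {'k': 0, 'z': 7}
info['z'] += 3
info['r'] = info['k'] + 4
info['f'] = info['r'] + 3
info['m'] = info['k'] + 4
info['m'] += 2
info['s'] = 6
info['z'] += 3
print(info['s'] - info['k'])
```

6

info['z'] = 7+3 = 10 → {'k': 0, 'z': 10}
info['r'] = info['k']+4 = 4 → {'k': 0, 'z': 10, 'r': 4}
info['f'] = info['r']+3 = 7 → {'k': 0, 'z': 10, 'r': 4, 'f': 7}
info['m'] = info['k']+4 = 4 → {'k': 0, 'z': 10, 'r': 4, 'f': 7, 'm': 4}
info['m'] = 4+2 = 6 → {'k': 0, 'z': 10, 'r': 4, 'f': 7, 'm': 6}
info['s'] = 6 → {'k': 0, 'z': 10, 'r': 4, 'f': 7, 'm': 6, 's': 6}
info['z'] = 10+3 = 13 → {'k': 0, 'z': 13, 'r': 4, 'f': 7, 'm': 6, 's': 6}
info['s']-info['k'] = 6-0 = 6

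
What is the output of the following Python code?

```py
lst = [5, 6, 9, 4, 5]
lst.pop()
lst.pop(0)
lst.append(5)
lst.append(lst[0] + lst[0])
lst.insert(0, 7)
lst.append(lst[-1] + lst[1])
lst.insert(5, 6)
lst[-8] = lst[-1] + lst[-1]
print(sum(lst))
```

pop() removes 5 → [5, 6, 9, 4]
pop(0) removes 5 → [6, 9, 4]
append 5 → [6, 9, 4, 5]
append lst[0]+lst[0] = 6+6 = 12 → [6, 9, 4, 5, 12]
insert 7 at 0 → [7, 6, 9, 4, 5, 12]
append lst[-1]+lst[1] = 12+6 = 18 → [7, 6, 9, 4, 5, 12, 18]
insert 6 at 5 → [7, 6, 9, 4, 5, 6, 12, 18]
lst[-8] = lst[-1]+lst[-1] = 18+18 = 36 → [36, 6, 9, 4, 5, 6, 12, 18]
sum = 96

96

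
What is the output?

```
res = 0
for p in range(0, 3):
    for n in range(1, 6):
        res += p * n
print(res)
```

p=0,n=1: res = 0+0 = 0
p=0,n=2: res = 0+0 = 0
p=0,n=3: res = 0+0 = 0
p=0,n=4: res = 0+0 = 0
p=0,n=5: res = 0+0 = 0
p=1,n=1: res = 0+1 = 1
p=1,n=2: res = 1+2 = 3
p=1,n=3: res = 3+3 = 6
p=1,n=4: res = 6+4 = 10
p=1,n=5: res = 10+5 = 15
p=2,n=1: res = 15+2 = 17
p=2,n=2: res = 17+4 = 21
p=2,n=3: res = 21+6 = 27
p=2,n=4: res = 27+8 = 35
p=2,n=5: res = 35+10 = 45

45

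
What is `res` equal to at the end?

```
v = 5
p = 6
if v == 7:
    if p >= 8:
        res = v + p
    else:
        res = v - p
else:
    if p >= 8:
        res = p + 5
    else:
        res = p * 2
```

v=5, p=6
v == 7 is False; p >= 8 is False
→ res = p * 2 = 12

12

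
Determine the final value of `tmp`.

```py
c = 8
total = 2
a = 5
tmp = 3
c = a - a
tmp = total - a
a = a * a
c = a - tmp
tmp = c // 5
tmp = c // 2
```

14

c = 5-5 = 0
tmp = 2-5 = -3
a = 5*5 = 25
c = 25-(-3) = 28
tmp = 28//5 = 5
tmp = 28//2 = 14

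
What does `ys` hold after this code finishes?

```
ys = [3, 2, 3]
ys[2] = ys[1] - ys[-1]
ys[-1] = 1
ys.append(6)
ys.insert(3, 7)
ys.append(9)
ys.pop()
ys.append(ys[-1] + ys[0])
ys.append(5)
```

[3, 2, 1, 7, 6, 9, 5]

ys[2] = ys[1]-ys[-1] = 2-3 = -1 → [3, 2, -1]
ys[-1] = 1 → [3, 2, 1]
append 6 → [3, 2, 1, 6]
insert 7 at 3 → [3, 2, 1, 7, 6]
append 9 → [3, 2, 1, 7, 6, 9]
pop() removes 9 → [3, 2, 1, 7, 6]
append ys[-1]+ys[0] = 6+3 = 9 → [3, 2, 1, 7, 6, 9]
append 5 → [3, 2, 1, 7, 6, 9, 5]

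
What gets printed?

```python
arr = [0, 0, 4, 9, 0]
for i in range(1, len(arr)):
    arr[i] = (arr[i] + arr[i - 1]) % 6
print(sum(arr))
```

6

i=1: arr[1] = (0+0)%6 = 0 → [0, 0, 4, 9, 0]
i=2: arr[2] = (4+0)%6 = 4 → [0, 0, 4, 9, 0]
i=3: arr[3] = (9+4)%6 = 1 → [0, 0, 4, 1, 0]
i=4: arr[4] = (0+1)%6 = 1 → [0, 0, 4, 1, 1]
sum = 6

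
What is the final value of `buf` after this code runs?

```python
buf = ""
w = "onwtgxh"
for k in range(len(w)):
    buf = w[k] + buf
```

'hxgtwno'

k=0: prepend 'o' → 'o'
k=1: prepend 'n' → 'no'
k=2: prepend 'w' → 'wno'
k=3: prepend 't' → 'twno'
k=4: prepend 'g' → 'gtwno'
k=5: prepend 'x' → 'xgtwno'
k=6: prepend 'h' → 'hxgtwno'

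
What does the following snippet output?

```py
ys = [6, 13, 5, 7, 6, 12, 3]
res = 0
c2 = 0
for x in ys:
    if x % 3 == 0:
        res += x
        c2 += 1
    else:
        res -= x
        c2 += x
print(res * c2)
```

x=6: %3==0, res = 0+6 = 6; c2=1
x=13: not %3==0, res = 6-13 = -7; c2=14
x=5: not %3==0, res = (-7)-5 = -12; c2=19
x=7: not %3==0, res = (-12)-7 = -19; c2=26
x=6: %3==0, res = (-19)+6 = -13; c2=27
x=12: %3==0, res = (-13)+12 = -1; c2=28
x=3: %3==0, res = (-1)+3 = 2; c2=29
res*c2 = 2*29 = 58

58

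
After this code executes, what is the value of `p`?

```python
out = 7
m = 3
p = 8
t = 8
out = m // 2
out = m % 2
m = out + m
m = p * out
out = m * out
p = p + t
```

out = 3//2 = 1
out = 3%2 = 1
m = 1+3 = 4
m = 8*1 = 8
out = 8*1 = 8
p = 8+8 = 16

16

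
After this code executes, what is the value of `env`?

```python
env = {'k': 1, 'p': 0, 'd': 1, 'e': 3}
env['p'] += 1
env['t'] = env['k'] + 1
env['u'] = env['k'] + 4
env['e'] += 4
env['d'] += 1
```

{'k': 1, 'p': 1, 'd': 2, 'e': 7, 't': 2, 'u': 5}

env['p'] = 0+1 = 1 → {'k': 1, 'p': 1, 'd': 1, 'e': 3}
env['t'] = env['k']+1 = 2 → {'k': 1, 'p': 1, 'd': 1, 'e': 3, 't': 2}
env['u'] = env['k']+4 = 5 → {'k': 1, 'p': 1, 'd': 1, 'e': 3, 't': 2, 'u': 5}
env['e'] = 3+4 = 7 → {'k': 1, 'p': 1, 'd': 1, 'e': 7, 't': 2, 'u': 5}
env['d'] = 1+1 = 2 → {'k': 1, 'p': 1, 'd': 2, 'e': 7, 't': 2, 'u': 5}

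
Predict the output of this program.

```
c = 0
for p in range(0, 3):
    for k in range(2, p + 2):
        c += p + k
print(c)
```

12

p=1,k=2: c = 0+3 = 3
p=2,k=2: c = 3+4 = 7
p=2,k=3: c = 7+5 = 12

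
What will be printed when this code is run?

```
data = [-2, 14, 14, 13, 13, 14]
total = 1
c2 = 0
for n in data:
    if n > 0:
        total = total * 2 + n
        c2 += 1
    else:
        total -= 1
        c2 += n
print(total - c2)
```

425

n=-2: not >0, total = 1-1 = 0; c2=-2
n=14: >0, total = 0*2+14 = 14; c2=-1
n=14: >0, total = 14*2+14 = 42; c2=0
n=13: >0, total = 42*2+13 = 97; c2=1
n=13: >0, total = 97*2+13 = 207; c2=2
n=14: >0, total = 207*2+14 = 428; c2=3
total-c2 = 428-3 = 425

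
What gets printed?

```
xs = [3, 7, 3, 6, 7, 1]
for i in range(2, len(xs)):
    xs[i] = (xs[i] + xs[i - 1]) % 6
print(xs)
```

i=2: xs[2] = (3+7)%6 = 4 → [3, 7, 4, 6, 7, 1]
i=3: xs[3] = (6+4)%6 = 4 → [3, 7, 4, 4, 7, 1]
i=4: xs[4] = (7+4)%6 = 5 → [3, 7, 4, 4, 5, 1]
i=5: xs[5] = (1+5)%6 = 0 → [3, 7, 4, 4, 5, 0]

[3, 7, 4, 4, 5, 0]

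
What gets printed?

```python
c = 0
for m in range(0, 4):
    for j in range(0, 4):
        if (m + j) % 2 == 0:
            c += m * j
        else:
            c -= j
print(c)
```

8

m=0,j=0: even sum, c = 0+0 = 0
m=0,j=1: odd sum, c = 0-1 = -1
m=0,j=2: even sum, c = (-1)+0 = -1
m=0,j=3: odd sum, c = (-1)-3 = -4
m=1,j=0: odd sum, c = (-4)-0 = -4
m=1,j=1: even sum, c = (-4)+1 = -3
m=1,j=2: odd sum, c = (-3)-2 = -5
m=1,j=3: even sum, c = (-5)+3 = -2
m=2,j=0: even sum, c = (-2)+0 = -2
m=2,j=1: odd sum, c = (-2)-1 = -3
m=2,j=2: even sum, c = (-3)+4 = 1
m=2,j=3: odd sum, c = 1-3 = -2
m=3,j=0: odd sum, c = (-2)-0 = -2
m=3,j=1: even sum, c = (-2)+3 = 1
m=3,j=2: odd sum, c = 1-2 = -1
m=3,j=3: even sum, c = (-1)+9 = 8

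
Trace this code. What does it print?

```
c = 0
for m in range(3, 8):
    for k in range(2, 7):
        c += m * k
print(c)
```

500

m=3,k=2: c = 0+6 = 6
m=3,k=3: c = 6+9 = 15
m=3,k=4: c = 15+12 = 27
m=3,k=5: c = 27+15 = 42
m=3,k=6: c = 42+18 = 60
m=4,k=2: c = 60+8 = 68
m=4,k=3: c = 68+12 = 80
m=4,k=4: c = 80+16 = 96
m=4,k=5: c = 96+20 = 116
m=4,k=6: c = 116+24 = 140
m=5,k=2: c = 140+10 = 150
m=5,k=3: c = 150+15 = 165
m=5,k=4: c = 165+20 = 185
m=5,k=5: c = 185+25 = 210
m=5,k=6: c = 210+30 = 240
m=6,k=2: c = 240+12 = 252
m=6,k=3: c = 252+18 = 270
m=6,k=4: c = 270+24 = 294
m=6,k=5: c = 294+30 = 324
m=6,k=6: c = 324+36 = 360
m=7,k=2: c = 360+14 = 374
m=7,k=3: c = 374+21 = 395
m=7,k=4: c = 395+28 = 423
m=7,k=5: c = 423+35 = 458
m=7,k=6: c = 458+42 = 500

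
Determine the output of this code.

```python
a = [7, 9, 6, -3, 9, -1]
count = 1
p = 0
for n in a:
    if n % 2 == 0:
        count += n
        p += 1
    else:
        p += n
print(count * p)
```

154

n=7: not even; p=7
n=9: not even; p=16
n=6: even, count = 1+6 = 7; p=17
n=-3: not even; p=14
n=9: not even; p=23
n=-1: not even; p=22
count*p = 7*22 = 154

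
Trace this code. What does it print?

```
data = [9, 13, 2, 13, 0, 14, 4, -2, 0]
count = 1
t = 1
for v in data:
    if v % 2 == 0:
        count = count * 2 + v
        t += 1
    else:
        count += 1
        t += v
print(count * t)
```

17304

v=9: not even, count = 1+1 = 2; t=10
v=13: not even, count = 2+1 = 3; t=23
v=2: even, count = 3*2+2 = 8; t=24
v=13: not even, count = 8+1 = 9; t=37
v=0: even, count = 9*2+0 = 18; t=38
v=14: even, count = 18*2+14 = 50; t=39
v=4: even, count = 50*2+4 = 104; t=40
v=-2: even, count = 104*2+(-2) = 206; t=41
v=0: even, count = 206*2+0 = 412; t=42
count*t = 412*42 = 17304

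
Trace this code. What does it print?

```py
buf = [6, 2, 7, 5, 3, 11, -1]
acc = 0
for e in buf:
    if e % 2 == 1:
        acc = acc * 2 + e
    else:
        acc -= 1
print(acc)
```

e=6: not odd, acc = 0-1 = -1
e=2: not odd, acc = (-1)-1 = -2
e=7: odd, acc = (-2)*2+7 = 3
e=5: odd, acc = 3*2+5 = 11
e=3: odd, acc = 11*2+3 = 25
e=11: odd, acc = 25*2+11 = 61
e=-1: odd, acc = 61*2+(-1) = 121

121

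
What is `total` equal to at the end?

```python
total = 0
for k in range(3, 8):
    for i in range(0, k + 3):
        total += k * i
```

k=3,i=0: total = 0+0 = 0
k=3,i=1: total = 0+3 = 3
k=3,i=2: total = 3+6 = 9
k=3,i=3: total = 9+9 = 18
k=3,i=4: total = 18+12 = 30
k=3,i=5: total = 30+15 = 45
k=4,i=0: total = 45+0 = 45
k=4,i=1: total = 45+4 = 49
k=4,i=2: total = 49+8 = 57
k=4,i=3: total = 57+12 = 69
k=4,i=4: total = 69+16 = 85
k=4,i=5: total = 85+20 = 105
k=4,i=6: total = 105+24 = 129
k=5,i=0: total = 129+0 = 129
k=5,i=1: total = 129+5 = 134
k=5,i=2: total = 134+10 = 144
k=5,i=3: total = 144+15 = 159
k=5,i=4: total = 159+20 = 179
k=5,i=5: total = 179+25 = 204
k=5,i=6: total = 204+30 = 234
k=5,i=7: total = 234+35 = 269
k=6,i=0: total = 269+0 = 269
k=6,i=1: total = 269+6 = 275
k=6,i=2: total = 275+12 = 287
k=6,i=3: total = 287+18 = 305
k=6,i=4: total = 305+24 = 329
k=6,i=5: total = 329+30 = 359
k=6,i=6: total = 359+36 = 395
k=6,i=7: total = 395+42 = 437
k=6,i=8: total = 437+48 = 485
k=7,i=0: total = 485+0 = 485
k=7,i=1: total = 485+7 = 492
k=7,i=2: total = 492+14 = 506
k=7,i=3: total = 506+21 = 527
k=7,i=4: total = 527+28 = 555
k=7,i=5: total = 555+35 = 590
k=7,i=6: total = 590+42 = 632
k=7,i=7: total = 632+49 = 681
k=7,i=8: total = 681+56 = 737
k=7,i=9: total = 737+63 = 800

800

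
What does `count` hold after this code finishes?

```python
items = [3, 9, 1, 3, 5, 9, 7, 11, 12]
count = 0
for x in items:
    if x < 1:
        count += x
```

0

x=3: not <1
x=9: not <1
x=1: not <1
x=3: not <1
x=5: not <1
x=9: not <1
x=7: not <1
x=11: not <1
x=12: not <1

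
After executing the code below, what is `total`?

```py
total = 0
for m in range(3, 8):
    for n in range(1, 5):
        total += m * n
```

250

m=3,n=1: total = 0+3 = 3
m=3,n=2: total = 3+6 = 9
m=3,n=3: total = 9+9 = 18
m=3,n=4: total = 18+12 = 30
m=4,n=1: total = 30+4 = 34
m=4,n=2: total = 34+8 = 42
m=4,n=3: total = 42+12 = 54
m=4,n=4: total = 54+16 = 70
m=5,n=1: total = 70+5 = 75
m=5,n=2: total = 75+10 = 85
m=5,n=3: total = 85+15 = 100
m=5,n=4: total = 100+20 = 120
m=6,n=1: total = 120+6 = 126
m=6,n=2: total = 126+12 = 138
m=6,n=3: total = 138+18 = 156
m=6,n=4: total = 156+24 = 180
m=7,n=1: total = 180+7 = 187
m=7,n=2: total = 187+14 = 201
m=7,n=3: total = 201+21 = 222
m=7,n=4: total = 222+28 = 250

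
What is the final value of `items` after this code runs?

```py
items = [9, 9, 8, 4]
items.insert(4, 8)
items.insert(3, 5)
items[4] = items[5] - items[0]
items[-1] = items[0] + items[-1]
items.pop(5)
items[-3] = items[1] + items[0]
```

insert 8 at 4 → [9, 9, 8, 4, 8]
insert 5 at 3 → [9, 9, 8, 5, 4, 8]
items[4] = items[5]-items[0] = 8-9 = -1 → [9, 9, 8, 5, -1, 8]
items[-1] = items[0]+items[-1] = 9+8 = 17 → [9, 9, 8, 5, -1, 17]
pop(5) removes 17 → [9, 9, 8, 5, -1]
items[-3] = items[1]+items[0] = 9+9 = 18 → [9, 9, 18, 5, -1]

[9, 9, 18, 5, -1]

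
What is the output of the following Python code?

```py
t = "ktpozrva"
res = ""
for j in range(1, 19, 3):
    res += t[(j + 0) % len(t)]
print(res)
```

j=1: add t[1]='t' → 't'
j=4: add t[4]='z' → 'tz'
j=7: add t[7]='a' → 'tza'
j=10: add t[2]='p' → 'tzap'
j=13: add t[5]='r' → 'tzapr'
j=16: add t[0]='k' → 'tzaprk'

tzaprk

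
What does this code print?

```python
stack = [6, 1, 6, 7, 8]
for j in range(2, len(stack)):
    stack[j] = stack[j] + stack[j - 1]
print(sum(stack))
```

j=2: stack[2] = 6+1 = 7 → [6, 1, 7, 7, 8]
j=3: stack[3] = 7+7 = 14 → [6, 1, 7, 14, 8]
j=4: stack[4] = 8+14 = 22 → [6, 1, 7, 14, 22]
sum = 50

50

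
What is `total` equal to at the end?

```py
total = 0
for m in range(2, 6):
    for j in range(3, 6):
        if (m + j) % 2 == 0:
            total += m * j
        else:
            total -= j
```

64

m=2,j=3: odd sum, total = 0-3 = -3
m=2,j=4: even sum, total = (-3)+8 = 5
m=2,j=5: odd sum, total = 5-5 = 0
m=3,j=3: even sum, total = 0+9 = 9
m=3,j=4: odd sum, total = 9-4 = 5
m=3,j=5: even sum, total = 5+15 = 20
m=4,j=3: odd sum, total = 20-3 = 17
m=4,j=4: even sum, total = 17+16 = 33
m=4,j=5: odd sum, total = 33-5 = 28
m=5,j=3: even sum, total = 28+15 = 43
m=5,j=4: odd sum, total = 43-4 = 39
m=5,j=5: even sum, total = 39+25 = 64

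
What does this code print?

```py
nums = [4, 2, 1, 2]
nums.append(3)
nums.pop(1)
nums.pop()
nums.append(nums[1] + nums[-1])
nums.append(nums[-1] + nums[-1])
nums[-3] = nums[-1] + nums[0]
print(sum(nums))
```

24

append 3 → [4, 2, 1, 2, 3]
pop(1) removes 2 → [4, 1, 2, 3]
pop() removes 3 → [4, 1, 2]
append nums[1]+nums[-1] = 1+2 = 3 → [4, 1, 2, 3]
append nums[-1]+nums[-1] = 3+3 = 6 → [4, 1, 2, 3, 6]
nums[-3] = nums[-1]+nums[0] = 6+4 = 10 → [4, 1, 10, 3, 6]
sum = 24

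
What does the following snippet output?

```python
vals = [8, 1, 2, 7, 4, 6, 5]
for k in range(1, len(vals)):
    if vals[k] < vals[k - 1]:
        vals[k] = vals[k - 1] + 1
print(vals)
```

k=1: 1<8, vals[1] = 8+1 = 9 → [8, 9, 2, 7, 4, 6, 5]
k=2: 2<9, vals[2] = 9+1 = 10 → [8, 9, 10, 7, 4, 6, 5]
k=3: 7<10, vals[3] = 10+1 = 11 → [8, 9, 10, 11, 4, 6, 5]
k=4: 4<11, vals[4] = 11+1 = 12 → [8, 9, 10, 11, 12, 6, 5]
k=5: 6<12, vals[5] = 12+1 = 13 → [8, 9, 10, 11, 12, 13, 5]
k=6: 5<13, vals[6] = 13+1 = 14 → [8, 9, 10, 11, 12, 13, 14]

[8, 9, 10, 11, 12, 13, 14]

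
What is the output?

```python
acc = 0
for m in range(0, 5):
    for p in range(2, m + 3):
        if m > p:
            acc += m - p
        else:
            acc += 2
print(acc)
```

28

m=0,p=2: not 0>2, acc = 0+2 = 2
m=1,p=2: not 1>2, acc = 2+2 = 4
m=1,p=3: not 1>3, acc = 4+2 = 6
m=2,p=2: not 2>2, acc = 6+2 = 8
m=2,p=3: not 2>3, acc = 8+2 = 10
m=2,p=4: not 2>4, acc = 10+2 = 12
m=3,p=2: 3>2, acc = 12+1 = 13
m=3,p=3: not 3>3, acc = 13+2 = 15
m=3,p=4: not 3>4, acc = 15+2 = 17
m=3,p=5: not 3>5, acc = 17+2 = 19
m=4,p=2: 4>2, acc = 19+2 = 21
m=4,p=3: 4>3, acc = 21+1 = 22
m=4,p=4: not 4>4, acc = 22+2 = 24
m=4,p=5: not 4>5, acc = 24+2 = 26
m=4,p=6: not 4>6, acc = 26+2 = 28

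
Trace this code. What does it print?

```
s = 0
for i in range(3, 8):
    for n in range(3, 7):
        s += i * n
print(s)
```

i=3,n=3: s = 0+9 = 9
i=3,n=4: s = 9+12 = 21
i=3,n=5: s = 21+15 = 36
i=3,n=6: s = 36+18 = 54
i=4,n=3: s = 54+12 = 66
i=4,n=4: s = 66+16 = 82
i=4,n=5: s = 82+20 = 102
i=4,n=6: s = 102+24 = 126
i=5,n=3: s = 126+15 = 141
i=5,n=4: s = 141+20 = 161
i=5,n=5: s = 161+25 = 186
i=5,n=6: s = 186+30 = 216
i=6,n=3: s = 216+18 = 234
i=6,n=4: s = 234+24 = 258
i=6,n=5: s = 258+30 = 288
i=6,n=6: s = 288+36 = 324
i=7,n=3: s = 324+21 = 345
i=7,n=4: s = 345+28 = 373
i=7,n=5: s = 373+35 = 408
i=7,n=6: s = 408+42 = 450

450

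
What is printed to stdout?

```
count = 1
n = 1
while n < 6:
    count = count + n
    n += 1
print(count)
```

n=1: count = 1+1 = 2
n=2: count = 2+2 = 4
n=3: count = 4+3 = 7
n=4: count = 7+4 = 11
n=5: count = 11+5 = 16

16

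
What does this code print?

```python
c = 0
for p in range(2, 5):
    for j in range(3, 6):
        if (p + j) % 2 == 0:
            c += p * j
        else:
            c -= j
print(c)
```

28

p=2,j=3: odd sum, c = 0-3 = -3
p=2,j=4: even sum, c = (-3)+8 = 5
p=2,j=5: odd sum, c = 5-5 = 0
p=3,j=3: even sum, c = 0+9 = 9
p=3,j=4: odd sum, c = 9-4 = 5
p=3,j=5: even sum, c = 5+15 = 20
p=4,j=3: odd sum, c = 20-3 = 17
p=4,j=4: even sum, c = 17+16 = 33
p=4,j=5: odd sum, c = 33-5 = 28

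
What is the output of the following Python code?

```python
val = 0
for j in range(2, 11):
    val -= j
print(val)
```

j=2: val = 0-2 = -2
j=3: val = (-2)-3 = -5
j=4: val = (-5)-4 = -9
j=5: val = (-9)-5 = -14
j=6: val = (-14)-6 = -20
j=7: val = (-20)-7 = -27
j=8: val = (-27)-8 = -35
j=9: val = (-35)-9 = -44
j=10: val = (-44)-10 = -54

-54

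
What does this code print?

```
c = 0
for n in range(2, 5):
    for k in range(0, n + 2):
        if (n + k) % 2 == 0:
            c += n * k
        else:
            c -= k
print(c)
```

21

n=2,k=0: even sum, c = 0+0 = 0
n=2,k=1: odd sum, c = 0-1 = -1
n=2,k=2: even sum, c = (-1)+4 = 3
n=2,k=3: odd sum, c = 3-3 = 0
n=3,k=0: odd sum, c = 0-0 = 0
n=3,k=1: even sum, c = 0+3 = 3
n=3,k=2: odd sum, c = 3-2 = 1
n=3,k=3: even sum, c = 1+9 = 10
n=3,k=4: odd sum, c = 10-4 = 6
n=4,k=0: even sum, c = 6+0 = 6
n=4,k=1: odd sum, c = 6-1 = 5
n=4,k=2: even sum, c = 5+8 = 13
n=4,k=3: odd sum, c = 13-3 = 10
n=4,k=4: even sum, c = 10+16 = 26
n=4,k=5: odd sum, c = 26-5 = 21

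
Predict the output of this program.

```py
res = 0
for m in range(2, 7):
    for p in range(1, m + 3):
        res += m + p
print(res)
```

m=2,p=1: res = 0+3 = 3
m=2,p=2: res = 3+4 = 7
m=2,p=3: res = 7+5 = 12
m=2,p=4: res = 12+6 = 18
m=3,p=1: res = 18+4 = 22
m=3,p=2: res = 22+5 = 27
m=3,p=3: res = 27+6 = 33
m=3,p=4: res = 33+7 = 40
m=3,p=5: res = 40+8 = 48
m=4,p=1: res = 48+5 = 53
m=4,p=2: res = 53+6 = 59
m=4,p=3: res = 59+7 = 66
m=4,p=4: res = 66+8 = 74
m=4,p=5: res = 74+9 = 83
m=4,p=6: res = 83+10 = 93
m=5,p=1: res = 93+6 = 99
m=5,p=2: res = 99+7 = 106
m=5,p=3: res = 106+8 = 114
m=5,p=4: res = 114+9 = 123
m=5,p=5: res = 123+10 = 133
m=5,p=6: res = 133+11 = 144
m=5,p=7: res = 144+12 = 156
m=6,p=1: res = 156+7 = 163
m=6,p=2: res = 163+8 = 171
m=6,p=3: res = 171+9 = 180
m=6,p=4: res = 180+10 = 190
m=6,p=5: res = 190+11 = 201
m=6,p=6: res = 201+12 = 213
m=6,p=7: res = 213+13 = 226
m=6,p=8: res = 226+14 = 240

240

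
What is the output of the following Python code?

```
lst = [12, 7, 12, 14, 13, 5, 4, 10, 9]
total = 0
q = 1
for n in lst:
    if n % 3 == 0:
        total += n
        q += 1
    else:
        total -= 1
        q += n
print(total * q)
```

1539

n=12: %3==0, total = 0+12 = 12; q=2
n=7: not %3==0, total = 12-1 = 11; q=9
n=12: %3==0, total = 11+12 = 23; q=10
n=14: not %3==0, total = 23-1 = 22; q=24
n=13: not %3==0, total = 22-1 = 21; q=37
n=5: not %3==0, total = 21-1 = 20; q=42
n=4: not %3==0, total = 20-1 = 19; q=46
n=10: not %3==0, total = 19-1 = 18; q=56
n=9: %3==0, total = 18+9 = 27; q=57
total*q = 27*57 = 1539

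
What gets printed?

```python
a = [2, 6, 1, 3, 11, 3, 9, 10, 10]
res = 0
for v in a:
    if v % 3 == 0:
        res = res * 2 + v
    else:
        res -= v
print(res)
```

v=2: not %3==0, res = 0-2 = -2
v=6: %3==0, res = (-2)*2+6 = 2
v=1: not %3==0, res = 2-1 = 1
v=3: %3==0, res = 1*2+3 = 5
v=11: not %3==0, res = 5-11 = -6
v=3: %3==0, res = (-6)*2+3 = -9
v=9: %3==0, res = (-9)*2+9 = -9
v=10: not %3==0, res = (-9)-10 = -19
v=10: not %3==0, res = (-19)-10 = -29

-29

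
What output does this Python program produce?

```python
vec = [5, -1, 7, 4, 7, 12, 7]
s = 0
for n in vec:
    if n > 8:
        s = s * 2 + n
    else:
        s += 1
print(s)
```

23

n=5: not >8, s = 0+1 = 1
n=-1: not >8, s = 1+1 = 2
n=7: not >8, s = 2+1 = 3
n=4: not >8, s = 3+1 = 4
n=7: not >8, s = 4+1 = 5
n=12: >8, s = 5*2+12 = 22
n=7: not >8, s = 22+1 = 23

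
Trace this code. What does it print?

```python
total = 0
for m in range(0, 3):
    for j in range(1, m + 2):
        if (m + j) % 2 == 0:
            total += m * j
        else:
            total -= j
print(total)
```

m=0,j=1: odd sum, total = 0-1 = -1
m=1,j=1: even sum, total = (-1)+1 = 0
m=1,j=2: odd sum, total = 0-2 = -2
m=2,j=1: odd sum, total = (-2)-1 = -3
m=2,j=2: even sum, total = (-3)+4 = 1
m=2,j=3: odd sum, total = 1-3 = -2

-2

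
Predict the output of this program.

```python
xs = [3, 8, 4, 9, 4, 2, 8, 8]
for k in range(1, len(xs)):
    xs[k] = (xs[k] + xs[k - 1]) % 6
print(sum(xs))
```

21

k=1: xs[1] = (8+3)%6 = 5 → [3, 5, 4, 9, 4, 2, 8, 8]
k=2: xs[2] = (4+5)%6 = 3 → [3, 5, 3, 9, 4, 2, 8, 8]
k=3: xs[3] = (9+3)%6 = 0 → [3, 5, 3, 0, 4, 2, 8, 8]
k=4: xs[4] = (4+0)%6 = 4 → [3, 5, 3, 0, 4, 2, 8, 8]
k=5: xs[5] = (2+4)%6 = 0 → [3, 5, 3, 0, 4, 0, 8, 8]
k=6: xs[6] = (8+0)%6 = 2 → [3, 5, 3, 0, 4, 0, 2, 8]
k=7: xs[7] = (8+2)%6 = 4 → [3, 5, 3, 0, 4, 0, 2, 4]
sum = 21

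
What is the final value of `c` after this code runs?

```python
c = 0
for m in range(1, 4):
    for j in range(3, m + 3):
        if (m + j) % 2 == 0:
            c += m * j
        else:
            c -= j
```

28

m=1,j=3: even sum, c = 0+3 = 3
m=2,j=3: odd sum, c = 3-3 = 0
m=2,j=4: even sum, c = 0+8 = 8
m=3,j=3: even sum, c = 8+9 = 17
m=3,j=4: odd sum, c = 17-4 = 13
m=3,j=5: even sum, c = 13+15 = 28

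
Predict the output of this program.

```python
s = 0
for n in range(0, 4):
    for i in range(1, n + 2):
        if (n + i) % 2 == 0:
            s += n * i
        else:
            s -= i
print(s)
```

n=0,i=1: odd sum, s = 0-1 = -1
n=1,i=1: even sum, s = (-1)+1 = 0
n=1,i=2: odd sum, s = 0-2 = -2
n=2,i=1: odd sum, s = (-2)-1 = -3
n=2,i=2: even sum, s = (-3)+4 = 1
n=2,i=3: odd sum, s = 1-3 = -2
n=3,i=1: even sum, s = (-2)+3 = 1
n=3,i=2: odd sum, s = 1-2 = -1
n=3,i=3: even sum, s = (-1)+9 = 8
n=3,i=4: odd sum, s = 8-4 = 4

4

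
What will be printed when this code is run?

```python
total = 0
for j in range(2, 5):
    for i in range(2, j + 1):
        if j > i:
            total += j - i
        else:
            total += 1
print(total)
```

j=2,i=2: not 2>2, total = 0+1 = 1
j=3,i=2: 3>2, total = 1+1 = 2
j=3,i=3: not 3>3, total = 2+1 = 3
j=4,i=2: 4>2, total = 3+2 = 5
j=4,i=3: 4>3, total = 5+1 = 6
j=4,i=4: not 4>4, total = 6+1 = 7

7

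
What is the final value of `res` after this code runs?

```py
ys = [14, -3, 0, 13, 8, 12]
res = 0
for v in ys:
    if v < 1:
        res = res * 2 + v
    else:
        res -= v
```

-95

v=14: not <1, res = 0-14 = -14
v=-3: <1, res = (-14)*2+(-3) = -31
v=0: <1, res = (-31)*2+0 = -62
v=13: not <1, res = (-62)-13 = -75
v=8: not <1, res = (-75)-8 = -83
v=12: not <1, res = (-83)-12 = -95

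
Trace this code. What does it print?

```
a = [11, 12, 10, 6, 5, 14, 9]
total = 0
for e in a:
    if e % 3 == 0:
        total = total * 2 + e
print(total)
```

e=11: not %3==0
e=12: %3==0, total = 0*2+12 = 12
e=10: not %3==0
e=6: %3==0, total = 12*2+6 = 30
e=5: not %3==0
e=14: not %3==0
e=9: %3==0, total = 30*2+9 = 69

69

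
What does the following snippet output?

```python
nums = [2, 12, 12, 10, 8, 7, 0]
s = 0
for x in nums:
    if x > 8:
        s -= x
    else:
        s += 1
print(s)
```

x=2: not >8, s = 0+1 = 1
x=12: >8, s = 1-12 = -11
x=12: >8, s = (-11)-12 = -23
x=10: >8, s = (-23)-10 = -33
x=8: not >8, s = (-33)+1 = -32
x=7: not >8, s = (-32)+1 = -31
x=0: not >8, s = (-31)+1 = -30

-30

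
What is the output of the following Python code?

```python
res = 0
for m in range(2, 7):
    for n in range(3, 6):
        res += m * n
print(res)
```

240

m=2,n=3: res = 0+6 = 6
m=2,n=4: res = 6+8 = 14
m=2,n=5: res = 14+10 = 24
m=3,n=3: res = 24+9 = 33
m=3,n=4: res = 33+12 = 45
m=3,n=5: res = 45+15 = 60
m=4,n=3: res = 60+12 = 72
m=4,n=4: res = 72+16 = 88
m=4,n=5: res = 88+20 = 108
m=5,n=3: res = 108+15 = 123
m=5,n=4: res = 123+20 = 143
m=5,n=5: res = 143+25 = 168
m=6,n=3: res = 168+18 = 186
m=6,n=4: res = 186+24 = 210
m=6,n=5: res = 210+30 = 240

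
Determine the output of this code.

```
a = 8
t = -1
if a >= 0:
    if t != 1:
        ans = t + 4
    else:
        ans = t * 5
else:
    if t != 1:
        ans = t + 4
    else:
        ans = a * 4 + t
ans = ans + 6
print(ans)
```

9

a=8, t=-1
a >= 0 is True; t != 1 is True
→ ans = t + 4 = 3
ans = 3+6 = 9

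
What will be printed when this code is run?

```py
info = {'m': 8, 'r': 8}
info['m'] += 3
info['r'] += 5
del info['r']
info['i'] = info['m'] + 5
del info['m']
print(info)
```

info['m'] = 8+3 = 11 → {'m': 11, 'r': 8}
info['r'] = 8+5 = 13 → {'m': 11, 'r': 13}
del 'r' → {'m': 11}
info['i'] = info['m']+5 = 16 → {'m': 11, 'i': 16}
del 'm' → {'i': 16}

{'i': 16}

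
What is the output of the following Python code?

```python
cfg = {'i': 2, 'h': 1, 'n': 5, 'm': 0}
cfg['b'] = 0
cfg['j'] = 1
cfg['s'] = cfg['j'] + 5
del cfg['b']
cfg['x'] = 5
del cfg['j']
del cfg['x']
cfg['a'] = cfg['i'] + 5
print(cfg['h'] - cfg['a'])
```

cfg['b'] = 0 → {'i': 2, 'h': 1, 'n': 5, 'm': 0, 'b': 0}
cfg['j'] = 1 → {'i': 2, 'h': 1, 'n': 5, 'm': 0, 'b': 0, 'j': 1}
cfg['s'] = cfg['j']+5 = 6 → {'i': 2, 'h': 1, 'n': 5, 'm': 0, 'b': 0, 'j': 1, 's': 6}
del 'b' → {'i': 2, 'h': 1, 'n': 5, 'm': 0, 'j': 1, 's': 6}
cfg['x'] = 5 → {'i': 2, 'h': 1, 'n': 5, 'm': 0, 'j': 1, 's': 6, 'x': 5}
del 'j' → {'i': 2, 'h': 1, 'n': 5, 'm': 0, 's': 6, 'x': 5}
del 'x' → {'i': 2, 'h': 1, 'n': 5, 'm': 0, 's': 6}
cfg['a'] = cfg['i']+5 = 7 → {'i': 2, 'h': 1, 'n': 5, 'm': 0, 's': 6, 'a': 7}
cfg['h']-cfg['a'] = 1-7 = -6

-6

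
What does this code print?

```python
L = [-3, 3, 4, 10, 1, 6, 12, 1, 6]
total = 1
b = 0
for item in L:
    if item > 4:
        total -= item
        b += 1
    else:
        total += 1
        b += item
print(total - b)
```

-38

item=-3: not >4, total = 1+1 = 2; b=-3
item=3: not >4, total = 2+1 = 3; b=0
item=4: not >4, total = 3+1 = 4; b=4
item=10: >4, total = 4-10 = -6; b=5
item=1: not >4, total = (-6)+1 = -5; b=6
item=6: >4, total = (-5)-6 = -11; b=7
item=12: >4, total = (-11)-12 = -23; b=8
item=1: not >4, total = (-23)+1 = -22; b=9
item=6: >4, total = (-22)-6 = -28; b=10
total-b = (-28)-10 = -38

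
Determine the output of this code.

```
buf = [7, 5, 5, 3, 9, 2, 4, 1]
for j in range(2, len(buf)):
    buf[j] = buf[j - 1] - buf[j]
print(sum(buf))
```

j=2: buf[2] = 5-5 = 0 → [7, 5, 0, 3, 9, 2, 4, 1]
j=3: buf[3] = 0-3 = -3 → [7, 5, 0, -3, 9, 2, 4, 1]
j=4: buf[4] = (-3)-9 = -12 → [7, 5, 0, -3, -12, 2, 4, 1]
j=5: buf[5] = (-12)-2 = -14 → [7, 5, 0, -3, -12, -14, 4, 1]
j=6: buf[6] = (-14)-4 = -18 → [7, 5, 0, -3, -12, -14, -18, 1]
j=7: buf[7] = (-18)-1 = -19 → [7, 5, 0, -3, -12, -14, -18, -19]
sum = -54

-54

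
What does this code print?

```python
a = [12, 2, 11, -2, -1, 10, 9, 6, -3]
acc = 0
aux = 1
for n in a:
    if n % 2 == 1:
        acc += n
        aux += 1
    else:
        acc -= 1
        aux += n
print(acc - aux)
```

n=12: not odd, acc = 0-1 = -1; aux=13
n=2: not odd, acc = (-1)-1 = -2; aux=15
n=11: odd, acc = (-2)+11 = 9; aux=16
n=-2: not odd, acc = 9-1 = 8; aux=14
n=-1: odd, acc = 8+(-1) = 7; aux=15
n=10: not odd, acc = 7-1 = 6; aux=25
n=9: odd, acc = 6+9 = 15; aux=26
n=6: not odd, acc = 15-1 = 14; aux=32
n=-3: odd, acc = 14+(-3) = 11; aux=33
acc-aux = 11-33 = -22

-22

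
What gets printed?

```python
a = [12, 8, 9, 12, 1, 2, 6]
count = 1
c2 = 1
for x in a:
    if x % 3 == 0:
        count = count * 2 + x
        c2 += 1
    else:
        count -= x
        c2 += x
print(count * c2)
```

x=12: %3==0, count = 1*2+12 = 14; c2=2
x=8: not %3==0, count = 14-8 = 6; c2=10
x=9: %3==0, count = 6*2+9 = 21; c2=11
x=12: %3==0, count = 21*2+12 = 54; c2=12
x=1: not %3==0, count = 54-1 = 53; c2=13
x=2: not %3==0, count = 53-2 = 51; c2=15
x=6: %3==0, count = 51*2+6 = 108; c2=16
count*c2 = 108*16 = 1728

1728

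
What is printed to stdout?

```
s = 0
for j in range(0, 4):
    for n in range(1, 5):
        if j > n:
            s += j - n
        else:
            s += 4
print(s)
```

j=0,n=1: not 0>1, s = 0+4 = 4
j=0,n=2: not 0>2, s = 4+4 = 8
j=0,n=3: not 0>3, s = 8+4 = 12
j=0,n=4: not 0>4, s = 12+4 = 16
j=1,n=1: not 1>1, s = 16+4 = 20
j=1,n=2: not 1>2, s = 20+4 = 24
j=1,n=3: not 1>3, s = 24+4 = 28
j=1,n=4: not 1>4, s = 28+4 = 32
j=2,n=1: 2>1, s = 32+1 = 33
j=2,n=2: not 2>2, s = 33+4 = 37
j=2,n=3: not 2>3, s = 37+4 = 41
j=2,n=4: not 2>4, s = 41+4 = 45
j=3,n=1: 3>1, s = 45+2 = 47
j=3,n=2: 3>2, s = 47+1 = 48
j=3,n=3: not 3>3, s = 48+4 = 52
j=3,n=4: not 3>4, s = 52+4 = 56

56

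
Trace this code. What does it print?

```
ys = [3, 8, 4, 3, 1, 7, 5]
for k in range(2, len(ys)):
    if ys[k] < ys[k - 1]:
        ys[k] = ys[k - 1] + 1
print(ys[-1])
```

k=2: 4<8, ys[2] = 8+1 = 9 → [3, 8, 9, 3, 1, 7, 5]
k=3: 3<9, ys[3] = 9+1 = 10 → [3, 8, 9, 10, 1, 7, 5]
k=4: 1<10, ys[4] = 10+1 = 11 → [3, 8, 9, 10, 11, 7, 5]
k=5: 7<11, ys[5] = 11+1 = 12 → [3, 8, 9, 10, 11, 12, 5]
k=6: 5<12, ys[6] = 12+1 = 13 → [3, 8, 9, 10, 11, 12, 13]

13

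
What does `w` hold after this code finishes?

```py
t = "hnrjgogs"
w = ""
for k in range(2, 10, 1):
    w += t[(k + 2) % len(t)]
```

'gogshnrj'

k=2: add t[4]='g' → 'g'
k=3: add t[5]='o' → 'go'
k=4: add t[6]='g' → 'gog'
k=5: add t[7]='s' → 'gogs'
k=6: add t[0]='h' → 'gogsh'
k=7: add t[1]='n' → 'gogshn'
k=8: add t[2]='r' → 'gogshnr'
k=9: add t[3]='j' → 'gogshnrj'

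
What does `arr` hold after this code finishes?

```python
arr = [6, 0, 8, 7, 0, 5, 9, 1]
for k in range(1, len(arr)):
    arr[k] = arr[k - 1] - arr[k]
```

k=1: arr[1] = 6-0 = 6 → [6, 6, 8, 7, 0, 5, 9, 1]
k=2: arr[2] = 6-8 = -2 → [6, 6, -2, 7, 0, 5, 9, 1]
k=3: arr[3] = (-2)-7 = -9 → [6, 6, -2, -9, 0, 5, 9, 1]
k=4: arr[4] = (-9)-0 = -9 → [6, 6, -2, -9, -9, 5, 9, 1]
k=5: arr[5] = (-9)-5 = -14 → [6, 6, -2, -9, -9, -14, 9, 1]
k=6: arr[6] = (-14)-9 = -23 → [6, 6, -2, -9, -9, -14, -23, 1]
k=7: arr[7] = (-23)-1 = -24 → [6, 6, -2, -9, -9, -14, -23, -24]

[6, 6, -2, -9, -9, -14, -23, -24]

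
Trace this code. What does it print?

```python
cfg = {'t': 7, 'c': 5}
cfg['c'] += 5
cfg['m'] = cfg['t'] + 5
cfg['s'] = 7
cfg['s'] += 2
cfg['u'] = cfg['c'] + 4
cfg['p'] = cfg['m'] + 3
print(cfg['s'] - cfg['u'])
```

cfg['c'] = 5+5 = 10 → {'t': 7, 'c': 10}
cfg['m'] = cfg['t']+5 = 12 → {'t': 7, 'c': 10, 'm': 12}
cfg['s'] = 7 → {'t': 7, 'c': 10, 'm': 12, 's': 7}
cfg['s'] = 7+2 = 9 → {'t': 7, 'c': 10, 'm': 12, 's': 9}
cfg['u'] = cfg['c']+4 = 14 → {'t': 7, 'c': 10, 'm': 12, 's': 9, 'u': 14}
cfg['p'] = cfg['m']+3 = 15 → {'t': 7, 'c': 10, 'm': 12, 's': 9, 'u': 14, 'p': 15}
cfg['s']-cfg['u'] = 9-14 = -5

-5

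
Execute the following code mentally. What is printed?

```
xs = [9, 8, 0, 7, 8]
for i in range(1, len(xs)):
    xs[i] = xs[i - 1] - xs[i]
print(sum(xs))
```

i=1: xs[1] = 9-8 = 1 → [9, 1, 0, 7, 8]
i=2: xs[2] = 1-0 = 1 → [9, 1, 1, 7, 8]
i=3: xs[3] = 1-7 = -6 → [9, 1, 1, -6, 8]
i=4: xs[4] = (-6)-8 = -14 → [9, 1, 1, -6, -14]
sum = -9

-9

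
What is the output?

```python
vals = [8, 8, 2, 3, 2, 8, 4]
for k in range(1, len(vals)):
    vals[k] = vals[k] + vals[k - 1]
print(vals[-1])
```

k=1: vals[1] = 8+8 = 16 → [8, 16, 2, 3, 2, 8, 4]
k=2: vals[2] = 2+16 = 18 → [8, 16, 18, 3, 2, 8, 4]
k=3: vals[3] = 3+18 = 21 → [8, 16, 18, 21, 2, 8, 4]
k=4: vals[4] = 2+21 = 23 → [8, 16, 18, 21, 23, 8, 4]
k=5: vals[5] = 8+23 = 31 → [8, 16, 18, 21, 23, 31, 4]
k=6: vals[6] = 4+31 = 35 → [8, 16, 18, 21, 23, 31, 35]

35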